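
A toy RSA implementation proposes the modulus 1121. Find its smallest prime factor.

19

1121 is odd.
Digit sum 5, not divisible by 3.
Ends in 1: not divisible by 5.
7: 1121 = 7·160 + 1
11: 1121 = 11·101 + 10
13: 1121 = 13·86 + 3
17: 1121 = 17·65 + 16
19: 1121 = 19·59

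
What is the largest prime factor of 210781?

97

210781 = 41 · 5141
5141 = 53 · 97
97 is prime.
So 210781 = 41 · 53 · 97; the largest prime factor is 97.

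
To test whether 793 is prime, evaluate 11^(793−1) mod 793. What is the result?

1

11^1 ≡ 11 (mod 793)
11^2 ≡ 11^2 = 121 ≡ 121 (mod 793)
11^4 ≡ 121^2 = 14641 ≡ 367 (mod 793)
11^8 ≡ 367^2 = 134689 ≡ 672 (mod 793)
11^16 ≡ 672^2 = 451584 ≡ 367 (mod 793)
11^32 ≡ 367^2 = 134689 ≡ 672 (mod 793)
11^64 ≡ 672^2 = 451584 ≡ 367 (mod 793)
11^128 ≡ 367^2 = 134689 ≡ 672 (mod 793)
11^256 ≡ 672^2 = 451584 ≡ 367 (mod 793)
11^512 ≡ 367^2 = 134689 ≡ 672 (mod 793)
792 = 512 + 256 + 16 + 8 in binary powers of 2.
So 11^792 ≡ 672 · 367 · 367 · 672 ≡ 1 (mod 793).
Since the result is 1, base 11 gives no evidence that 793 is composite.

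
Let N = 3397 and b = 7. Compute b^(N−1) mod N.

7^1 ≡ 7 (mod 3397)
7^2 ≡ 7^2 = 49 ≡ 49 (mod 3397)
7^4 ≡ 49^2 = 2401 ≡ 2401 (mod 3397)
7^8 ≡ 2401^2 = 5764801 ≡ 92 (mod 3397)
7^16 ≡ 92^2 = 8464 ≡ 1670 (mod 3397)
7^32 ≡ 1670^2 = 2788900 ≡ 3360 (mod 3397)
7^64 ≡ 3360^2 = 11289600 ≡ 1369 (mod 3397)
7^128 ≡ 1369^2 = 1874161 ≡ 2414 (mod 3397)
7^256 ≡ 2414^2 = 5827396 ≡ 1541 (mod 3397)
7^512 ≡ 1541^2 = 2374681 ≡ 178 (mod 3397)
7^1024 ≡ 178^2 = 31684 ≡ 1111 (mod 3397)
7^2048 ≡ 1111^2 = 1234321 ≡ 1210 (mod 3397)
3396 = 2048 + 1024 + 256 + 64 + 4 in binary powers of 2.
So 7^3396 ≡ 1210 · 1111 · 1541 · 1369 · 2401 ≡ 3054 (mod 3397).
Since 3054 ≠ 1, base 7 is a Fermat witness: 3397 is composite.

3054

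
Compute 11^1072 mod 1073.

11^1 ≡ 11 (mod 1073)
11^2 ≡ 11^2 = 121 ≡ 121 (mod 1073)
11^4 ≡ 121^2 = 14641 ≡ 692 (mod 1073)
11^8 ≡ 692^2 = 478864 ≡ 306 (mod 1073)
11^16 ≡ 306^2 = 93636 ≡ 285 (mod 1073)
11^32 ≡ 285^2 = 81225 ≡ 750 (mod 1073)
11^64 ≡ 750^2 = 562500 ≡ 248 (mod 1073)
11^128 ≡ 248^2 = 61504 ≡ 343 (mod 1073)
11^256 ≡ 343^2 = 117649 ≡ 692 (mod 1073)
11^512 ≡ 692^2 = 478864 ≡ 306 (mod 1073)
11^1024 ≡ 306^2 = 93636 ≡ 285 (mod 1073)
1072 = 1024 + 32 + 16 in binary powers of 2.
So 11^1072 ≡ 285 · 750 · 285 ≡ 248 (mod 1073).
Since 248 ≠ 1, base 11 is a Fermat witness: 1073 is composite.

248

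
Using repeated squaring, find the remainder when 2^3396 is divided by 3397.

2062

2^1 ≡ 2 (mod 3397)
2^2 ≡ 2^2 = 4 ≡ 4 (mod 3397)
2^4 ≡ 4^2 = 16 ≡ 16 (mod 3397)
2^8 ≡ 16^2 = 256 ≡ 256 (mod 3397)
2^16 ≡ 256^2 = 65536 ≡ 993 (mod 3397)
2^32 ≡ 993^2 = 986049 ≡ 919 (mod 3397)
2^64 ≡ 919^2 = 844561 ≡ 2105 (mod 3397)
2^128 ≡ 2105^2 = 4431025 ≡ 1337 (mod 3397)
2^256 ≡ 1337^2 = 1787569 ≡ 747 (mod 3397)
2^512 ≡ 747^2 = 558009 ≡ 901 (mod 3397)
2^1024 ≡ 901^2 = 811801 ≡ 3315 (mod 3397)
2^2048 ≡ 3315^2 = 10989225 ≡ 3327 (mod 3397)
3396 = 2048 + 1024 + 256 + 64 + 4 in binary powers of 2.
So 2^3396 ≡ 3327 · 3315 · 747 · 2105 · 16 ≡ 2062 (mod 3397).
Since 2062 ≠ 1, base 2 is a Fermat witness: 3397 is composite.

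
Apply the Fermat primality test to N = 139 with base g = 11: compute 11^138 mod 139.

11^1 ≡ 11 (mod 139)
11^2 ≡ 11^2 = 121 ≡ 121 (mod 139)
11^4 ≡ 121^2 = 14641 ≡ 46 (mod 139)
11^8 ≡ 46^2 = 2116 ≡ 31 (mod 139)
11^16 ≡ 31^2 = 961 ≡ 127 (mod 139)
11^32 ≡ 127^2 = 16129 ≡ 5 (mod 139)
11^64 ≡ 5^2 = 25 ≡ 25 (mod 139)
11^128 ≡ 25^2 = 625 ≡ 69 (mod 139)
138 = 128 + 8 + 2 in binary powers of 2.
So 11^138 ≡ 69 · 31 · 121 ≡ 1 (mod 139).
Since the result is 1, base 11 gives no evidence that 139 is composite.

1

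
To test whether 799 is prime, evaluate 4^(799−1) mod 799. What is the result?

4^1 ≡ 4 (mod 799)
4^2 ≡ 4^2 = 16 ≡ 16 (mod 799)
4^4 ≡ 16^2 = 256 ≡ 256 (mod 799)
4^8 ≡ 256^2 = 65536 ≡ 18 (mod 799)
4^16 ≡ 18^2 = 324 ≡ 324 (mod 799)
4^32 ≡ 324^2 = 104976 ≡ 307 (mod 799)
4^64 ≡ 307^2 = 94249 ≡ 766 (mod 799)
4^128 ≡ 766^2 = 586756 ≡ 290 (mod 799)
4^256 ≡ 290^2 = 84100 ≡ 205 (mod 799)
4^512 ≡ 205^2 = 42025 ≡ 477 (mod 799)
798 = 512 + 256 + 16 + 8 + 4 + 2 in binary powers of 2.
So 4^798 ≡ 477 · 205 · 324 · 18 · 256 · 16 ≡ 747 (mod 799).
Since 747 ≠ 1, base 4 is a Fermat witness: 799 is composite.

747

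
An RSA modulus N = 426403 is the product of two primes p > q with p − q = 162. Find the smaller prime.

Since p = q + 162, we have 426403 = q(q + 162), so q² + 162q − 426403 = 0.
Discriminant: 162² + 4·426403 = 26244 + 1705612 = 1731856; √1731856 = 1316.
q = (−162 + 1316)/2 = 577, and p = q + 162 = 739.
Check: 577 · 739 = 426403.

577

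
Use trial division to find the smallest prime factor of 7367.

7367 is odd.
Digit sum 23, not divisible by 3.
Ends in 7: not divisible by 5.
7: 7367 = 7·1052 + 3
11: 7367 = 11·669 + 8
13: 7367 = 13·566 + 9
17: 7367 = 17·433 + 6
19: 7367 = 19·387 + 14
23: 7367 = 23·320 + 7
29: 7367 = 29·254 + 1
31: 7367 = 31·237 + 20
37: 7367 = 37·199 + 4
41: 7367 = 41·179 + 28
43: 7367 = 43·171 + 14
47: 7367 = 47·156 + 35
53: 7367 = 53·139

53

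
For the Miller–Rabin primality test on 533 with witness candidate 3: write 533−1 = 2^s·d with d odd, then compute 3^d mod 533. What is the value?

120

533 − 1 = 532 = 2^2 · 133, so d = 133.
3^1 ≡ 3 (mod 533)
3^2 ≡ 3^2 = 9 ≡ 9 (mod 533)
3^4 ≡ 9^2 = 81 ≡ 81 (mod 533)
3^8 ≡ 81^2 = 6561 ≡ 165 (mod 533)
3^16 ≡ 165^2 = 27225 ≡ 42 (mod 533)
3^32 ≡ 42^2 = 1764 ≡ 165 (mod 533)
3^64 ≡ 165^2 = 27225 ≡ 42 (mod 533)
3^128 ≡ 42^2 = 1764 ≡ 165 (mod 533)
133 = 128 + 4 + 1 in binary powers of 2.
So 3^133 ≡ 165 · 81 · 3 ≡ 120 (mod 533).
Squaring chain: 120 → 9; never reaches −1, so base 3 is a Miller–Rabin witness that 533 is composite.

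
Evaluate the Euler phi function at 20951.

17280

Factor: 20951 = 7 · 41 · 73.
φ(20951) = (7−1) · (41−1) · (73−1) = 6 · 40 · 72 = 17280.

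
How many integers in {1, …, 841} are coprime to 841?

812

Factor: 841 = 29^2.
φ(841) = 29^1·(29−1) = 812.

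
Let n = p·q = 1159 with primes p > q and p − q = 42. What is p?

61

Since p = q + 42, we have 1159 = q(q + 42), so q² + 42q − 1159 = 0.
Discriminant: 42² + 4·1159 = 1764 + 4636 = 6400; √6400 = 80.
q = (−42 + 80)/2 = 19, and p = q + 42 = 61.
Check: 19 · 61 = 1159.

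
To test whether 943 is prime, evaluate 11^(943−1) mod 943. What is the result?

11^1 ≡ 11 (mod 943)
11^2 ≡ 11^2 = 121 ≡ 121 (mod 943)
11^4 ≡ 121^2 = 14641 ≡ 496 (mod 943)
11^8 ≡ 496^2 = 246016 ≡ 836 (mod 943)
11^16 ≡ 836^2 = 698896 ≡ 133 (mod 943)
11^32 ≡ 133^2 = 17689 ≡ 715 (mod 943)
11^64 ≡ 715^2 = 511225 ≡ 119 (mod 943)
11^128 ≡ 119^2 = 14161 ≡ 16 (mod 943)
11^256 ≡ 16^2 = 256 ≡ 256 (mod 943)
11^512 ≡ 256^2 = 65536 ≡ 469 (mod 943)
942 = 512 + 256 + 128 + 32 + 8 + 4 + 2 in binary powers of 2.
So 11^942 ≡ 469 · 256 · 16 · 715 · 836 · 496 · 121 ≡ 453 (mod 943).
Since 453 ≠ 1, base 11 is a Fermat witness: 943 is composite.

453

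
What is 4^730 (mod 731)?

16

4^1 ≡ 4 (mod 731)
4^2 ≡ 4^2 = 16 ≡ 16 (mod 731)
4^4 ≡ 16^2 = 256 ≡ 256 (mod 731)
4^8 ≡ 256^2 = 65536 ≡ 477 (mod 731)
4^16 ≡ 477^2 = 227529 ≡ 188 (mod 731)
4^32 ≡ 188^2 = 35344 ≡ 256 (mod 731)
4^64 ≡ 256^2 = 65536 ≡ 477 (mod 731)
4^128 ≡ 477^2 = 227529 ≡ 188 (mod 731)
4^256 ≡ 188^2 = 35344 ≡ 256 (mod 731)
4^512 ≡ 256^2 = 65536 ≡ 477 (mod 731)
730 = 512 + 128 + 64 + 16 + 8 + 2 in binary powers of 2.
So 4^730 ≡ 477 · 188 · 477 · 188 · 477 · 16 ≡ 16 (mod 731).
Since 16 ≠ 1, base 4 is a Fermat witness: 731 is composite.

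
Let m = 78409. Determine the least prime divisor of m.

89

78409 is odd.
Digit sum 28, not divisible by 3.
Ends in 9: not divisible by 5.
7: 78409 = 7·11201 + 2
11: 78409 = 11·7128 + 1
13: 78409 = 13·6031 + 6
17: 78409 = 17·4612 + 5
19: 78409 = 19·4126 + 15
23: 78409 = 23·3409 + 2
29: 78409 = 29·2703 + 22
31: 78409 = 31·2529 + 10
37: 78409 = 37·2119 + 6
41: 78409 = 41·1912 + 17
43: 78409 = 43·1823 + 20
47: 78409 = 47·1668 + 13
53: 78409 = 53·1479 + 22
59: 78409 = 59·1328 + 57
61: 78409 = 61·1285 + 24
67: 78409 = 67·1170 + 19
71: 78409 = 71·1104 + 25
73: 78409 = 73·1074 + 7
79: 78409 = 79·992 + 41
83: 78409 = 83·944 + 57
89: 78409 = 89·881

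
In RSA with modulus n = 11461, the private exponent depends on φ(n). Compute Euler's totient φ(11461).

Factor: 11461 = 73 · 157.
φ(11461) = (73−1) · (157−1) = 72 · 156 = 11232.

11232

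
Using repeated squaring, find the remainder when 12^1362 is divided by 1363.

12^1 ≡ 12 (mod 1363)
12^2 ≡ 12^2 = 144 ≡ 144 (mod 1363)
12^4 ≡ 144^2 = 20736 ≡ 291 (mod 1363)
12^8 ≡ 291^2 = 84681 ≡ 175 (mod 1363)
12^16 ≡ 175^2 = 30625 ≡ 639 (mod 1363)
12^32 ≡ 639^2 = 408321 ≡ 784 (mod 1363)
12^64 ≡ 784^2 = 614656 ≡ 1306 (mod 1363)
12^128 ≡ 1306^2 = 1705636 ≡ 523 (mod 1363)
12^256 ≡ 523^2 = 273529 ≡ 929 (mod 1363)
12^512 ≡ 929^2 = 863041 ≡ 262 (mod 1363)
12^1024 ≡ 262^2 = 68644 ≡ 494 (mod 1363)
1362 = 1024 + 256 + 64 + 16 + 2 in binary powers of 2.
So 12^1362 ≡ 494 · 929 · 1306 · 639 · 144 ≡ 202 (mod 1363).
Since 202 ≠ 1, base 12 is a Fermat witness: 1363 is composite.

202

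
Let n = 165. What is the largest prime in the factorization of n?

165 = 3 · 55
55 = 5 · 11
11 is prime.
So 165 = 3 · 5 · 11; the largest prime factor is 11.

11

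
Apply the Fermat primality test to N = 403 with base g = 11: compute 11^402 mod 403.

233

11^1 ≡ 11 (mod 403)
11^2 ≡ 11^2 = 121 ≡ 121 (mod 403)
11^4 ≡ 121^2 = 14641 ≡ 133 (mod 403)
11^8 ≡ 133^2 = 17689 ≡ 360 (mod 403)
11^16 ≡ 360^2 = 129600 ≡ 237 (mod 403)
11^32 ≡ 237^2 = 56169 ≡ 152 (mod 403)
11^64 ≡ 152^2 = 23104 ≡ 133 (mod 403)
11^128 ≡ 133^2 = 17689 ≡ 360 (mod 403)
11^256 ≡ 360^2 = 129600 ≡ 237 (mod 403)
402 = 256 + 128 + 16 + 2 in binary powers of 2.
So 11^402 ≡ 237 · 360 · 237 · 121 ≡ 233 (mod 403).
Since 233 ≠ 1, base 11 is a Fermat witness: 403 is composite.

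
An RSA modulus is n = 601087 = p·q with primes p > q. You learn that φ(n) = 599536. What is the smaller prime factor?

743

φ(n) = (p−1)(q−1) = n − (p+q) + 1, so p + q = 601087 − 599536 + 1 = 1552.
p and q are the roots of t² − 1552t + 601087 = 0.
Discriminant: 1552² − 4·601087 = 2408704 − 2404348 = 4356; √4356 = 66.
q = (1552 − 66)/2 = 743, p = (1552 + 66)/2 = 809.
Check: 743 · 809 = 601087.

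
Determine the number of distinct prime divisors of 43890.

43890 = 2 · 21945
21945 = 3 · 7315
7315 = 5 · 1463
1463 = 7 · 209
209 = 11 · 19
43890 = 2 · 3 · 5 · 7 · 11 · 19, which has 6 distinct prime factors.

6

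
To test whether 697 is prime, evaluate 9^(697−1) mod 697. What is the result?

1

9^1 ≡ 9 (mod 697)
9^2 ≡ 9^2 = 81 ≡ 81 (mod 697)
9^4 ≡ 81^2 = 6561 ≡ 288 (mod 697)
9^8 ≡ 288^2 = 82944 ≡ 1 (mod 697)
9^16 ≡ 1^2 = 1 ≡ 1 (mod 697)
9^32 ≡ 1^2 = 1 ≡ 1 (mod 697)
9^64 ≡ 1^2 = 1 ≡ 1 (mod 697)
9^128 ≡ 1^2 = 1 ≡ 1 (mod 697)
9^256 ≡ 1^2 = 1 ≡ 1 (mod 697)
9^512 ≡ 1^2 = 1 ≡ 1 (mod 697)
696 = 512 + 128 + 32 + 16 + 8 in binary powers of 2.
So 9^696 ≡ 1 · 1 · 1 · 1 · 1 ≡ 1 (mod 697).
Since the result is 1, base 9 gives no evidence that 697 is composite.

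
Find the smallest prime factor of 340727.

19

340727 is odd.
Digit sum 23, not divisible by 3.
Ends in 7: not divisible by 5.
7: 340727 = 7·48675 + 2
11: 340727 = 11·30975 + 2
13: 340727 = 13·26209 + 10
17: 340727 = 17·20042 + 13
19: 340727 = 19·17933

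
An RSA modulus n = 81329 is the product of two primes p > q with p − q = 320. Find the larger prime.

Since p = q + 320, we have 81329 = q(q + 320), so q² + 320q − 81329 = 0.
Discriminant: 320² + 4·81329 = 102400 + 325316 = 427716; √427716 = 654.
q = (−320 + 654)/2 = 167, and p = q + 320 = 487.
Check: 167 · 487 = 81329.

487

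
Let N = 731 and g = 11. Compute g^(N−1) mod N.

11^1 ≡ 11 (mod 731)
11^2 ≡ 11^2 = 121 ≡ 121 (mod 731)
11^4 ≡ 121^2 = 14641 ≡ 21 (mod 731)
11^8 ≡ 21^2 = 441 ≡ 441 (mod 731)
11^16 ≡ 441^2 = 194481 ≡ 35 (mod 731)
11^32 ≡ 35^2 = 1225 ≡ 494 (mod 731)
11^64 ≡ 494^2 = 244036 ≡ 613 (mod 731)
11^128 ≡ 613^2 = 375769 ≡ 35 (mod 731)
11^256 ≡ 35^2 = 1225 ≡ 494 (mod 731)
11^512 ≡ 494^2 = 244036 ≡ 613 (mod 731)
730 = 512 + 128 + 64 + 16 + 8 + 2 in binary powers of 2.
So 11^730 ≡ 613 · 35 · 613 · 35 · 441 · 121 ≡ 508 (mod 731).
Since 508 ≠ 1, base 11 is a Fermat witness: 731 is composite.

508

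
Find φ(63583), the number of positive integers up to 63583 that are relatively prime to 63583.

Factor: 63583 = 13 · 67 · 73.
φ(63583) = (13−1) · (67−1) · (73−1) = 12 · 66 · 72 = 57024.

57024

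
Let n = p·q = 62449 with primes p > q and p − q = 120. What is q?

197

Since p = q + 120, we have 62449 = q(q + 120), so q² + 120q − 62449 = 0.
Discriminant: 120² + 4·62449 = 14400 + 249796 = 264196; √264196 = 514.
q = (−120 + 514)/2 = 197, and p = q + 120 = 317.
Check: 197 · 317 = 62449.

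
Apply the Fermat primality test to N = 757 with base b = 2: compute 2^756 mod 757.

1

2^1 ≡ 2 (mod 757)
2^2 ≡ 2^2 = 4 ≡ 4 (mod 757)
2^4 ≡ 4^2 = 16 ≡ 16 (mod 757)
2^8 ≡ 16^2 = 256 ≡ 256 (mod 757)
2^16 ≡ 256^2 = 65536 ≡ 434 (mod 757)
2^32 ≡ 434^2 = 188356 ≡ 620 (mod 757)
2^64 ≡ 620^2 = 384400 ≡ 601 (mod 757)
2^128 ≡ 601^2 = 361201 ≡ 112 (mod 757)
2^256 ≡ 112^2 = 12544 ≡ 432 (mod 757)
2^512 ≡ 432^2 = 186624 ≡ 402 (mod 757)
756 = 512 + 128 + 64 + 32 + 16 + 4 in binary powers of 2.
So 2^756 ≡ 402 · 112 · 601 · 620 · 434 · 16 ≡ 1 (mod 757).
Since the result is 1, base 2 gives no evidence that 757 is composite.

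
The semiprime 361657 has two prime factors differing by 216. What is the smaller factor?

503

Since p = q + 216, we have 361657 = q(q + 216), so q² + 216q − 361657 = 0.
Discriminant: 216² + 4·361657 = 46656 + 1446628 = 1493284; √1493284 = 1222.
q = (−216 + 1222)/2 = 503, and p = q + 216 = 719.
Check: 503 · 719 = 361657.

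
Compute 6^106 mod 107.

6^1 ≡ 6 (mod 107)
6^2 ≡ 6^2 = 36 ≡ 36 (mod 107)
6^4 ≡ 36^2 = 1296 ≡ 12 (mod 107)
6^8 ≡ 12^2 = 144 ≡ 37 (mod 107)
6^16 ≡ 37^2 = 1369 ≡ 85 (mod 107)
6^32 ≡ 85^2 = 7225 ≡ 56 (mod 107)
6^64 ≡ 56^2 = 3136 ≡ 33 (mod 107)
106 = 64 + 32 + 8 + 2 in binary powers of 2.
So 6^106 ≡ 33 · 56 · 37 · 36 ≡ 1 (mod 107).
Since the result is 1, base 6 gives no evidence that 107 is composite.

1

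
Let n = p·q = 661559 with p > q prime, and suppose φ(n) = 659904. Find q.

φ(n) = (p−1)(q−1) = n − (p+q) + 1, so p + q = 661559 − 659904 + 1 = 1656.
p and q are the roots of t² − 1656t + 661559 = 0.
Discriminant: 1656² − 4·661559 = 2742336 − 2646236 = 96100; √96100 = 310.
q = (1656 − 310)/2 = 673, p = (1656 + 310)/2 = 983.
Check: 673 · 983 = 661559.

673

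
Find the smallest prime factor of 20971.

20971 is odd.
Digit sum 19, not divisible by 3.
Ends in 1: not divisible by 5.
7: 20971 = 7·2995 + 6
11: 20971 = 11·1906 + 5
13: 20971 = 13·1613 + 2
17: 20971 = 17·1233 + 10
19: 20971 = 19·1103 + 14
23: 20971 = 23·911 + 18
29: 20971 = 29·723 + 4
31: 20971 = 31·676 + 15
37: 20971 = 37·566 + 29
41: 20971 = 41·511 + 20
43: 20971 = 43·487 + 30
47: 20971 = 47·446 + 9
53: 20971 = 53·395 + 36
59: 20971 = 59·355 + 26
61: 20971 = 61·343 + 48
67: 20971 = 67·313

67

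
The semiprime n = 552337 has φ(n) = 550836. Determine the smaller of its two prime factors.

φ(n) = (p−1)(q−1) = n − (p+q) + 1, so p + q = 552337 − 550836 + 1 = 1502.
p and q are the roots of t² − 1502t + 552337 = 0.
Discriminant: 1502² − 4·552337 = 2256004 − 2209348 = 46656; √46656 = 216.
q = (1502 − 216)/2 = 643, p = (1502 + 216)/2 = 859.
Check: 643 · 859 = 552337.

643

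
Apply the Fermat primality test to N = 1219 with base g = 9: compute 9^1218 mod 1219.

9^1 ≡ 9 (mod 1219)
9^2 ≡ 9^2 = 81 ≡ 81 (mod 1219)
9^4 ≡ 81^2 = 6561 ≡ 466 (mod 1219)
9^8 ≡ 466^2 = 217156 ≡ 174 (mod 1219)
9^16 ≡ 174^2 = 30276 ≡ 1020 (mod 1219)
9^32 ≡ 1020^2 = 1040400 ≡ 593 (mod 1219)
9^64 ≡ 593^2 = 351649 ≡ 577 (mod 1219)
9^128 ≡ 577^2 = 332929 ≡ 142 (mod 1219)
9^256 ≡ 142^2 = 20164 ≡ 660 (mod 1219)
9^512 ≡ 660^2 = 435600 ≡ 417 (mod 1219)
9^1024 ≡ 417^2 = 173889 ≡ 791 (mod 1219)
1218 = 1024 + 128 + 64 + 2 in binary powers of 2.
So 9^1218 ≡ 791 · 142 · 577 · 81 ≡ 289 (mod 1219).
Since 289 ≠ 1, base 9 is a Fermat witness: 1219 is composite.

289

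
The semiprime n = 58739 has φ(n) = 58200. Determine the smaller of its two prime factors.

φ(n) = (p−1)(q−1) = n − (p+q) + 1, so p + q = 58739 − 58200 + 1 = 540.
p and q are the roots of t² − 540t + 58739 = 0.
Discriminant: 540² − 4·58739 = 291600 − 234956 = 56644; √56644 = 238.
q = (540 − 238)/2 = 151, p = (540 + 238)/2 = 389.
Check: 151 · 389 = 58739.

151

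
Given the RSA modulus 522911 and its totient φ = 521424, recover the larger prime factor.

φ(n) = (p−1)(q−1) = n − (p+q) + 1, so p + q = 522911 − 521424 + 1 = 1488.
p and q are the roots of t² − 1488t + 522911 = 0.
Discriminant: 1488² − 4·522911 = 2214144 − 2091644 = 122500; √122500 = 350.
q = (1488 − 350)/2 = 569, p = (1488 + 350)/2 = 919.
Check: 569 · 919 = 522911.

919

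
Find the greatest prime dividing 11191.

11191 = 19 · 589
589 = 19 · 31
31 is prime.
So 11191 = 19^2 · 31; the largest prime factor is 31.

31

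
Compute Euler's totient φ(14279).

14040

Factor: 14279 = 109 · 131.
φ(14279) = (109−1) · (131−1) = 108 · 130 = 14040.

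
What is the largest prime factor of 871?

871 = 13 · 67
67 is prime.
So 871 = 13 · 67; the largest prime factor is 67.

67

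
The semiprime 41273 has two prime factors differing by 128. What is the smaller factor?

Since p = q + 128, we have 41273 = q(q + 128), so q² + 128q − 41273 = 0.
Discriminant: 128² + 4·41273 = 16384 + 165092 = 181476; √181476 = 426.
q = (−128 + 426)/2 = 149, and p = q + 128 = 277.
Check: 149 · 277 = 41273.

149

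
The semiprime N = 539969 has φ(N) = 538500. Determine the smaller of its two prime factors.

719

φ(n) = (p−1)(q−1) = n − (p+q) + 1, so p + q = 539969 − 538500 + 1 = 1470.
p and q are the roots of t² − 1470t + 539969 = 0.
Discriminant: 1470² − 4·539969 = 2160900 − 2159876 = 1024; √1024 = 32.
q = (1470 − 32)/2 = 719, p = (1470 + 32)/2 = 751.
Check: 719 · 751 = 539969.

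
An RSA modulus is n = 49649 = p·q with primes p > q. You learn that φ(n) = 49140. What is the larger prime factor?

φ(n) = (p−1)(q−1) = n − (p+q) + 1, so p + q = 49649 − 49140 + 1 = 510.
p and q are the roots of t² − 510t + 49649 = 0.
Discriminant: 510² − 4·49649 = 260100 − 198596 = 61504; √61504 = 248.
q = (510 − 248)/2 = 131, p = (510 + 248)/2 = 379.
Check: 131 · 379 = 49649.

379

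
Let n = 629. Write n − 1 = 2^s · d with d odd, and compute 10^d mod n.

232

629 − 1 = 628 = 2^2 · 157, so d = 157.
10^1 ≡ 10 (mod 629)
10^2 ≡ 10^2 = 100 ≡ 100 (mod 629)
10^4 ≡ 100^2 = 10000 ≡ 565 (mod 629)
10^8 ≡ 565^2 = 319225 ≡ 322 (mod 629)
10^16 ≡ 322^2 = 103684 ≡ 528 (mod 629)
10^32 ≡ 528^2 = 278784 ≡ 137 (mod 629)
10^64 ≡ 137^2 = 18769 ≡ 528 (mod 629)
10^128 ≡ 528^2 = 278784 ≡ 137 (mod 629)
157 = 128 + 16 + 8 + 4 + 1 in binary powers of 2.
So 10^157 ≡ 137 · 528 · 322 · 565 · 10 ≡ 232 (mod 629).
Squaring chain: 232 → 359; never reaches −1, so base 10 is a Miller–Rabin witness that 629 is composite.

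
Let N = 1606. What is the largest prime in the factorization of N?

73

1606 = 2 · 803
803 = 11 · 73
73 is prime.
So 1606 = 2 · 11 · 73; the largest prime factor is 73.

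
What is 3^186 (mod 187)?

25

3^1 ≡ 3 (mod 187)
3^2 ≡ 3^2 = 9 ≡ 9 (mod 187)
3^4 ≡ 9^2 = 81 ≡ 81 (mod 187)
3^8 ≡ 81^2 = 6561 ≡ 16 (mod 187)
3^16 ≡ 16^2 = 256 ≡ 69 (mod 187)
3^32 ≡ 69^2 = 4761 ≡ 86 (mod 187)
3^64 ≡ 86^2 = 7396 ≡ 103 (mod 187)
3^128 ≡ 103^2 = 10609 ≡ 137 (mod 187)
186 = 128 + 32 + 16 + 8 + 2 in binary powers of 2.
So 3^186 ≡ 137 · 86 · 69 · 16 · 9 ≡ 25 (mod 187).
Since 25 ≠ 1, base 3 is a Fermat witness: 187 is composite.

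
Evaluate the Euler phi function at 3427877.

3359200

Factor: 3427877 = 131 · 137 · 191.
φ(3427877) = (131−1) · (137−1) · (191−1) = 130 · 136 · 190 = 3359200.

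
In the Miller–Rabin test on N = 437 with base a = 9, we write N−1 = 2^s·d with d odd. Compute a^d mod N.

294

437 − 1 = 436 = 2^2 · 109, so d = 109.
9^1 ≡ 9 (mod 437)
9^2 ≡ 9^2 = 81 ≡ 81 (mod 437)
9^4 ≡ 81^2 = 6561 ≡ 6 (mod 437)
9^8 ≡ 6^2 = 36 ≡ 36 (mod 437)
9^16 ≡ 36^2 = 1296 ≡ 422 (mod 437)
9^32 ≡ 422^2 = 178084 ≡ 225 (mod 437)
9^64 ≡ 225^2 = 50625 ≡ 370 (mod 437)
109 = 64 + 32 + 8 + 4 + 1 in binary powers of 2.
So 9^109 ≡ 370 · 225 · 36 · 6 · 9 ≡ 294 (mod 437).
Squaring chain: 294 → 347; never reaches −1, so base 9 is a Miller–Rabin witness that 437 is composite.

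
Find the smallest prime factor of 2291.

29

2291 is odd.
Digit sum 14, not divisible by 3.
Ends in 1: not divisible by 5.
7: 2291 = 7·327 + 2
11: 2291 = 11·208 + 3
13: 2291 = 13·176 + 3
17: 2291 = 17·134 + 13
19: 2291 = 19·120 + 11
23: 2291 = 23·99 + 14
29: 2291 = 29·79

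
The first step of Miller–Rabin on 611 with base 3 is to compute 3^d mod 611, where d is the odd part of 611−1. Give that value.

611 − 1 = 610 = 2^1 · 305, so d = 305.
3^1 ≡ 3 (mod 611)
3^2 ≡ 3^2 = 9 ≡ 9 (mod 611)
3^4 ≡ 9^2 = 81 ≡ 81 (mod 611)
3^8 ≡ 81^2 = 6561 ≡ 451 (mod 611)
3^16 ≡ 451^2 = 203401 ≡ 549 (mod 611)
3^32 ≡ 549^2 = 301401 ≡ 178 (mod 611)
3^64 ≡ 178^2 = 31684 ≡ 523 (mod 611)
3^128 ≡ 523^2 = 273529 ≡ 412 (mod 611)
3^256 ≡ 412^2 = 169744 ≡ 497 (mod 611)
305 = 256 + 32 + 16 + 1 in binary powers of 2.
So 3^305 ≡ 497 · 178 · 549 · 3 ≡ 165 (mod 611).
Squaring chain: 165; never reaches −1, so base 3 is a Miller–Rabin witness that 611 is composite.

165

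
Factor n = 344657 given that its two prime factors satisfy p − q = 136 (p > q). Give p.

659

Since p = q + 136, we have 344657 = q(q + 136), so q² + 136q − 344657 = 0.
Discriminant: 136² + 4·344657 = 18496 + 1378628 = 1397124; √1397124 = 1182.
q = (−136 + 1182)/2 = 523, and p = q + 136 = 659.
Check: 523 · 659 = 344657.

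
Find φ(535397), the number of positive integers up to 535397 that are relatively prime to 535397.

Factor: 535397 = 61 · 67 · 131.
φ(535397) = (61−1) · (67−1) · (131−1) = 60 · 66 · 130 = 514800.

514800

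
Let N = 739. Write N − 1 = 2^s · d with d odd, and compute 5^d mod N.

1

739 − 1 = 738 = 2^1 · 369, so d = 369.
5^1 ≡ 5 (mod 739)
5^2 ≡ 5^2 = 25 ≡ 25 (mod 739)
5^4 ≡ 25^2 = 625 ≡ 625 (mod 739)
5^8 ≡ 625^2 = 390625 ≡ 433 (mod 739)
5^16 ≡ 433^2 = 187489 ≡ 522 (mod 739)
5^32 ≡ 522^2 = 272484 ≡ 532 (mod 739)
5^64 ≡ 532^2 = 283024 ≡ 726 (mod 739)
5^128 ≡ 726^2 = 527076 ≡ 169 (mod 739)
5^256 ≡ 169^2 = 28561 ≡ 479 (mod 739)
369 = 256 + 64 + 32 + 16 + 1 in binary powers of 2.
So 5^369 ≡ 479 · 726 · 532 · 522 · 5 ≡ 1 (mod 739).
Since 5^d ≡ 1 (mod 739), base 5 does not prove 739 composite.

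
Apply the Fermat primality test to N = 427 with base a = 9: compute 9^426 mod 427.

253

9^1 ≡ 9 (mod 427)
9^2 ≡ 9^2 = 81 ≡ 81 (mod 427)
9^4 ≡ 81^2 = 6561 ≡ 156 (mod 427)
9^8 ≡ 156^2 = 24336 ≡ 424 (mod 427)
9^16 ≡ 424^2 = 179776 ≡ 9 (mod 427)
9^32 ≡ 9^2 = 81 ≡ 81 (mod 427)
9^64 ≡ 81^2 = 6561 ≡ 156 (mod 427)
9^128 ≡ 156^2 = 24336 ≡ 424 (mod 427)
9^256 ≡ 424^2 = 179776 ≡ 9 (mod 427)
426 = 256 + 128 + 32 + 8 + 2 in binary powers of 2.
So 9^426 ≡ 9 · 424 · 81 · 424 · 81 ≡ 253 (mod 427).
Since 253 ≠ 1, base 9 is a Fermat witness: 427 is composite.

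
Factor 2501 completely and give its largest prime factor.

2501 = 41 · 61
61 is prime.
So 2501 = 41 · 61; the largest prime factor is 61.

61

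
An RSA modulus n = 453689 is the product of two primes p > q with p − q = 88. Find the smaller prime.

631

Since p = q + 88, we have 453689 = q(q + 88), so q² + 88q − 453689 = 0.
Discriminant: 88² + 4·453689 = 7744 + 1814756 = 1822500; √1822500 = 1350.
q = (−88 + 1350)/2 = 631, and p = q + 88 = 719.
Check: 631 · 719 = 453689.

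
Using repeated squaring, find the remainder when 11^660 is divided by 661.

1

11^1 ≡ 11 (mod 661)
11^2 ≡ 11^2 = 121 ≡ 121 (mod 661)
11^4 ≡ 121^2 = 14641 ≡ 99 (mod 661)
11^8 ≡ 99^2 = 9801 ≡ 547 (mod 661)
11^16 ≡ 547^2 = 299209 ≡ 437 (mod 661)
11^32 ≡ 437^2 = 190969 ≡ 601 (mod 661)
11^64 ≡ 601^2 = 361201 ≡ 295 (mod 661)
11^128 ≡ 295^2 = 87025 ≡ 434 (mod 661)
11^256 ≡ 434^2 = 188356 ≡ 632 (mod 661)
11^512 ≡ 632^2 = 399424 ≡ 180 (mod 661)
660 = 512 + 128 + 16 + 4 in binary powers of 2.
So 11^660 ≡ 180 · 434 · 437 · 99 ≡ 1 (mod 661).
Since the result is 1, base 11 gives no evidence that 661 is composite.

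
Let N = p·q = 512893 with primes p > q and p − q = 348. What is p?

911

Since p = q + 348, we have 512893 = q(q + 348), so q² + 348q − 512893 = 0.
Discriminant: 348² + 4·512893 = 121104 + 2051572 = 2172676; √2172676 = 1474.
q = (−348 + 1474)/2 = 563, and p = q + 348 = 911.
Check: 563 · 911 = 512893.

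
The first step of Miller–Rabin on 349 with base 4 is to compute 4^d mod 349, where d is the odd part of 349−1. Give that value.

349 − 1 = 348 = 2^2 · 87, so d = 87.
4^1 ≡ 4 (mod 349)
4^2 ≡ 4^2 = 16 ≡ 16 (mod 349)
4^4 ≡ 16^2 = 256 ≡ 256 (mod 349)
4^8 ≡ 256^2 = 65536 ≡ 273 (mod 349)
4^16 ≡ 273^2 = 74529 ≡ 192 (mod 349)
4^32 ≡ 192^2 = 36864 ≡ 219 (mod 349)
4^64 ≡ 219^2 = 47961 ≡ 148 (mod 349)
87 = 64 + 16 + 4 + 2 + 1 in binary powers of 2.
So 4^87 ≡ 148 · 192 · 256 · 16 · 4 ≡ 348 (mod 349).
Since 4^d ≡ 348 (mod 349), base 4 does not prove 349 composite.

348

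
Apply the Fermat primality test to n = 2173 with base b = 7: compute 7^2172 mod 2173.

523

7^1 ≡ 7 (mod 2173)
7^2 ≡ 7^2 = 49 ≡ 49 (mod 2173)
7^4 ≡ 49^2 = 2401 ≡ 228 (mod 2173)
7^8 ≡ 228^2 = 51984 ≡ 2005 (mod 2173)
7^16 ≡ 2005^2 = 4020025 ≡ 2148 (mod 2173)
7^32 ≡ 2148^2 = 4613904 ≡ 625 (mod 2173)
7^64 ≡ 625^2 = 390625 ≡ 1658 (mod 2173)
7^128 ≡ 1658^2 = 2748964 ≡ 119 (mod 2173)
7^256 ≡ 119^2 = 14161 ≡ 1123 (mod 2173)
7^512 ≡ 1123^2 = 1261129 ≡ 789 (mod 2173)
7^1024 ≡ 789^2 = 622521 ≡ 1043 (mod 2173)
7^2048 ≡ 1043^2 = 1087849 ≡ 1349 (mod 2173)
2172 = 2048 + 64 + 32 + 16 + 8 + 4 in binary powers of 2.
So 7^2172 ≡ 1349 · 1658 · 625 · 2148 · 2005 · 228 ≡ 523 (mod 2173).
Since 523 ≠ 1, base 7 is a Fermat witness: 2173 is composite.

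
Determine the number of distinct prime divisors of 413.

2

413 = 7 · 59
413 = 7 · 59, which has 2 distinct prime factors.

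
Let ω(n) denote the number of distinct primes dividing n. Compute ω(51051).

51051 = 3 · 17017
17017 = 7 · 2431
2431 = 11 · 221
221 = 13 · 17
51051 = 3 · 7 · 11 · 13 · 17, which has 5 distinct prime factors.

5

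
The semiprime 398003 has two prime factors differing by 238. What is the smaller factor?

523

Since p = q + 238, we have 398003 = q(q + 238), so q² + 238q − 398003 = 0.
Discriminant: 238² + 4·398003 = 56644 + 1592012 = 1648656; √1648656 = 1284.
q = (−238 + 1284)/2 = 523, and p = q + 238 = 761.
Check: 523 · 761 = 398003.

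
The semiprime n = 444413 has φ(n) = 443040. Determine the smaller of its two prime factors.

φ(n) = (p−1)(q−1) = n − (p+q) + 1, so p + q = 444413 − 443040 + 1 = 1374.
p and q are the roots of t² − 1374t + 444413 = 0.
Discriminant: 1374² − 4·444413 = 1887876 − 1777652 = 110224; √110224 = 332.
q = (1374 − 332)/2 = 521, p = (1374 + 332)/2 = 853.
Check: 521 · 853 = 444413.

521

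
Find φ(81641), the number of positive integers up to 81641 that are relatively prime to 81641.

Factor: 81641 = 7 · 107 · 109.
φ(81641) = (7−1) · (107−1) · (109−1) = 6 · 106 · 108 = 68688.

68688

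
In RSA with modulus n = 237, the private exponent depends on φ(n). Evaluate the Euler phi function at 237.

Factor: 237 = 3 · 79.
φ(237) = (3−1) · (79−1) = 2 · 78 = 156.

156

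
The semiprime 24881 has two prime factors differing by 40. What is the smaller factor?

Since p = q + 40, we have 24881 = q(q + 40), so q² + 40q − 24881 = 0.
Discriminant: 40² + 4·24881 = 1600 + 99524 = 101124; √101124 = 318.
q = (−40 + 318)/2 = 139, and p = q + 40 = 179.
Check: 139 · 179 = 24881.

139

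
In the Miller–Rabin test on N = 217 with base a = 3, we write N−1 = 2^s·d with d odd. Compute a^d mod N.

217 − 1 = 216 = 2^3 · 27, so d = 27.
3^1 ≡ 3 (mod 217)
3^2 ≡ 3^2 = 9 ≡ 9 (mod 217)
3^4 ≡ 9^2 = 81 ≡ 81 (mod 217)
3^8 ≡ 81^2 = 6561 ≡ 51 (mod 217)
3^16 ≡ 51^2 = 2601 ≡ 214 (mod 217)
27 = 16 + 8 + 2 + 1 in binary powers of 2.
So 3^27 ≡ 214 · 51 · 9 · 3 ≡ 209 (mod 217).
Squaring chain: 209 → 64 → 190; never reaches −1, so base 3 is a Miller–Rabin witness that 217 is composite.

209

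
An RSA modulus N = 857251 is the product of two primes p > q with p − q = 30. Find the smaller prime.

Since p = q + 30, we have 857251 = q(q + 30), so q² + 30q − 857251 = 0.
Discriminant: 30² + 4·857251 = 900 + 3429004 = 3429904; √3429904 = 1852.
q = (−30 + 1852)/2 = 911, and p = q + 30 = 941.
Check: 911 · 941 = 857251.

911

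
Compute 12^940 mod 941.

12^1 ≡ 12 (mod 941)
12^2 ≡ 12^2 = 144 ≡ 144 (mod 941)
12^4 ≡ 144^2 = 20736 ≡ 34 (mod 941)
12^8 ≡ 34^2 = 1156 ≡ 215 (mod 941)
12^16 ≡ 215^2 = 46225 ≡ 116 (mod 941)
12^32 ≡ 116^2 = 13456 ≡ 282 (mod 941)
12^64 ≡ 282^2 = 79524 ≡ 480 (mod 941)
12^128 ≡ 480^2 = 230400 ≡ 796 (mod 941)
12^256 ≡ 796^2 = 633616 ≡ 323 (mod 941)
12^512 ≡ 323^2 = 104329 ≡ 819 (mod 941)
940 = 512 + 256 + 128 + 32 + 8 + 4 in binary powers of 2.
So 12^940 ≡ 819 · 323 · 796 · 282 · 215 · 34 ≡ 1 (mod 941).
Since the result is 1, base 12 gives no evidence that 941 is composite.

1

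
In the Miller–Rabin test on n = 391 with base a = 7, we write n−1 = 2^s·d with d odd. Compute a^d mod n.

241

391 − 1 = 390 = 2^1 · 195, so d = 195.
7^1 ≡ 7 (mod 391)
7^2 ≡ 7^2 = 49 ≡ 49 (mod 391)
7^4 ≡ 49^2 = 2401 ≡ 55 (mod 391)
7^8 ≡ 55^2 = 3025 ≡ 288 (mod 391)
7^16 ≡ 288^2 = 82944 ≡ 52 (mod 391)
7^32 ≡ 52^2 = 2704 ≡ 358 (mod 391)
7^64 ≡ 358^2 = 128164 ≡ 307 (mod 391)
7^128 ≡ 307^2 = 94249 ≡ 18 (mod 391)
195 = 128 + 64 + 2 + 1 in binary powers of 2.
So 7^195 ≡ 18 · 307 · 49 · 7 ≡ 241 (mod 391).
Squaring chain: 241; never reaches −1, so base 7 is a Miller–Rabin witness that 391 is composite.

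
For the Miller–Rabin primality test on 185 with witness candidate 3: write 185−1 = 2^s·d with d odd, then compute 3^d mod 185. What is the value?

185 − 1 = 184 = 2^3 · 23, so d = 23.
3^1 ≡ 3 (mod 185)
3^2 ≡ 3^2 = 9 ≡ 9 (mod 185)
3^4 ≡ 9^2 = 81 ≡ 81 (mod 185)
3^8 ≡ 81^2 = 6561 ≡ 86 (mod 185)
3^16 ≡ 86^2 = 7396 ≡ 181 (mod 185)
23 = 16 + 4 + 2 + 1 in binary powers of 2.
So 3^23 ≡ 181 · 81 · 9 · 3 ≡ 132 (mod 185).
Squaring chain: 132 → 34 → 46; never reaches −1, so base 3 is a Miller–Rabin witness that 185 is composite.

132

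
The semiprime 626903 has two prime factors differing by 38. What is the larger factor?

Since p = q + 38, we have 626903 = q(q + 38), so q² + 38q − 626903 = 0.
Discriminant: 38² + 4·626903 = 1444 + 2507612 = 2509056; √2509056 = 1584.
q = (−38 + 1584)/2 = 773, and p = q + 38 = 811.
Check: 773 · 811 = 626903.

811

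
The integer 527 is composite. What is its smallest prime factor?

527 is odd.
Digit sum 14, not divisible by 3.
Ends in 7: not divisible by 5.
7: 527 = 7·75 + 2
11: 527 = 11·47 + 10
13: 527 = 13·40 + 7
17: 527 = 17·31

17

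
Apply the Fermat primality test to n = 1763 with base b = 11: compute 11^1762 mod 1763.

11^1 ≡ 11 (mod 1763)
11^2 ≡ 11^2 = 121 ≡ 121 (mod 1763)
11^4 ≡ 121^2 = 14641 ≡ 537 (mod 1763)
11^8 ≡ 537^2 = 288369 ≡ 1000 (mod 1763)
11^16 ≡ 1000^2 = 1000000 ≡ 379 (mod 1763)
11^32 ≡ 379^2 = 143641 ≡ 838 (mod 1763)
11^64 ≡ 838^2 = 702244 ≡ 570 (mod 1763)
11^128 ≡ 570^2 = 324900 ≡ 508 (mod 1763)
11^256 ≡ 508^2 = 258064 ≡ 666 (mod 1763)
11^512 ≡ 666^2 = 443556 ≡ 1043 (mod 1763)
11^1024 ≡ 1043^2 = 1087849 ≡ 78 (mod 1763)
1762 = 1024 + 512 + 128 + 64 + 32 + 2 in binary powers of 2.
So 11^1762 ≡ 78 · 1043 · 508 · 570 · 838 · 121 ≡ 1392 (mod 1763).
Since 1392 ≠ 1, base 11 is a Fermat witness: 1763 is composite.

1392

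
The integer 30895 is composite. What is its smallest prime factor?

5

30895 is odd.
Digit sum 25, not divisible by 3.
Ends in 5: divisible by 5.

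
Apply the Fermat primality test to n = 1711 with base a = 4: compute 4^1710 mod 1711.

4^1 ≡ 4 (mod 1711)
4^2 ≡ 4^2 = 16 ≡ 16 (mod 1711)
4^4 ≡ 16^2 = 256 ≡ 256 (mod 1711)
4^8 ≡ 256^2 = 65536 ≡ 518 (mod 1711)
4^16 ≡ 518^2 = 268324 ≡ 1408 (mod 1711)
4^32 ≡ 1408^2 = 1982464 ≡ 1126 (mod 1711)
4^64 ≡ 1126^2 = 1267876 ≡ 25 (mod 1711)
4^128 ≡ 25^2 = 625 ≡ 625 (mod 1711)
4^256 ≡ 625^2 = 390625 ≡ 517 (mod 1711)
4^512 ≡ 517^2 = 267289 ≡ 373 (mod 1711)
4^1024 ≡ 373^2 = 139129 ≡ 538 (mod 1711)
1710 = 1024 + 512 + 128 + 32 + 8 + 4 + 2 in binary powers of 2.
So 4^1710 ≡ 538 · 373 · 625 · 1126 · 518 · 256 · 16 ≡ 74 (mod 1711).
Since 74 ≠ 1, base 4 is a Fermat witness: 1711 is composite.

74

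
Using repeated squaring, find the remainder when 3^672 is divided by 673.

3^1 ≡ 3 (mod 673)
3^2 ≡ 3^2 = 9 ≡ 9 (mod 673)
3^4 ≡ 9^2 = 81 ≡ 81 (mod 673)
3^8 ≡ 81^2 = 6561 ≡ 504 (mod 673)
3^16 ≡ 504^2 = 254016 ≡ 295 (mod 673)
3^32 ≡ 295^2 = 87025 ≡ 208 (mod 673)
3^64 ≡ 208^2 = 43264 ≡ 192 (mod 673)
3^128 ≡ 192^2 = 36864 ≡ 522 (mod 673)
3^256 ≡ 522^2 = 272484 ≡ 592 (mod 673)
3^512 ≡ 592^2 = 350464 ≡ 504 (mod 673)
672 = 512 + 128 + 32 in binary powers of 2.
So 3^672 ≡ 504 · 522 · 208 ≡ 1 (mod 673).
Since the result is 1, base 3 gives no evidence that 673 is composite.

1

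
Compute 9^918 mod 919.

1

9^1 ≡ 9 (mod 919)
9^2 ≡ 9^2 = 81 ≡ 81 (mod 919)
9^4 ≡ 81^2 = 6561 ≡ 128 (mod 919)
9^8 ≡ 128^2 = 16384 ≡ 761 (mod 919)
9^16 ≡ 761^2 = 579121 ≡ 151 (mod 919)
9^32 ≡ 151^2 = 22801 ≡ 745 (mod 919)
9^64 ≡ 745^2 = 555025 ≡ 868 (mod 919)
9^128 ≡ 868^2 = 753424 ≡ 763 (mod 919)
9^256 ≡ 763^2 = 582169 ≡ 442 (mod 919)
9^512 ≡ 442^2 = 195364 ≡ 536 (mod 919)
918 = 512 + 256 + 128 + 16 + 4 + 2 in binary powers of 2.
So 9^918 ≡ 536 · 442 · 763 · 151 · 128 · 81 ≡ 1 (mod 919).
Since the result is 1, base 9 gives no evidence that 919 is composite.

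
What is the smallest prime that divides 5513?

5513 is odd.
Digit sum 14, not divisible by 3.
Ends in 3: not divisible by 5.
7: 5513 = 7·787 + 4
11: 5513 = 11·501 + 2
13: 5513 = 13·424 + 1
17: 5513 = 17·324 + 5
19: 5513 = 19·290 + 3
23: 5513 = 23·239 + 16
29: 5513 = 29·190 + 3
31: 5513 = 31·177 + 26
37: 5513 = 37·149

37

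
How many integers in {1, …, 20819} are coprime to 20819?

Factor: 20819 = 109 · 191.
φ(20819) = (109−1) · (191−1) = 108 · 190 = 20520.

20520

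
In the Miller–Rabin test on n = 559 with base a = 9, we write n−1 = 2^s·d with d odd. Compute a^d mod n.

559 − 1 = 558 = 2^1 · 279, so d = 279.
9^1 ≡ 9 (mod 559)
9^2 ≡ 9^2 = 81 ≡ 81 (mod 559)
9^4 ≡ 81^2 = 6561 ≡ 412 (mod 559)
9^8 ≡ 412^2 = 169744 ≡ 367 (mod 559)
9^16 ≡ 367^2 = 134689 ≡ 529 (mod 559)
9^32 ≡ 529^2 = 279841 ≡ 341 (mod 559)
9^64 ≡ 341^2 = 116281 ≡ 9 (mod 559)
9^128 ≡ 9^2 = 81 ≡ 81 (mod 559)
9^256 ≡ 81^2 = 6561 ≡ 412 (mod 559)
279 = 256 + 16 + 4 + 2 + 1 in binary powers of 2.
So 9^279 ≡ 412 · 529 · 412 · 81 · 9 ≡ 391 (mod 559).
Squaring chain: 391; never reaches −1, so base 9 is a Miller–Rabin witness that 559 is composite.

391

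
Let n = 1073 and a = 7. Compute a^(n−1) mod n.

7^1 ≡ 7 (mod 1073)
7^2 ≡ 7^2 = 49 ≡ 49 (mod 1073)
7^4 ≡ 49^2 = 2401 ≡ 255 (mod 1073)
7^8 ≡ 255^2 = 65025 ≡ 645 (mod 1073)
7^16 ≡ 645^2 = 416025 ≡ 774 (mod 1073)
7^32 ≡ 774^2 = 599076 ≡ 342 (mod 1073)
7^64 ≡ 342^2 = 116964 ≡ 7 (mod 1073)
7^128 ≡ 7^2 = 49 ≡ 49 (mod 1073)
7^256 ≡ 49^2 = 2401 ≡ 255 (mod 1073)
7^512 ≡ 255^2 = 65025 ≡ 645 (mod 1073)
7^1024 ≡ 645^2 = 416025 ≡ 774 (mod 1073)
1072 = 1024 + 32 + 16 in binary powers of 2.
So 7^1072 ≡ 774 · 342 · 774 ≡ 7 (mod 1073).
Since 7 ≠ 1, base 7 is a Fermat witness: 1073 is composite.

7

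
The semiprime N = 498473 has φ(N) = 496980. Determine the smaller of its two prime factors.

503

φ(n) = (p−1)(q−1) = n − (p+q) + 1, so p + q = 498473 − 496980 + 1 = 1494.
p and q are the roots of t² − 1494t + 498473 = 0.
Discriminant: 1494² − 4·498473 = 2232036 − 1993892 = 238144; √238144 = 488.
q = (1494 − 488)/2 = 503, p = (1494 + 488)/2 = 991.
Check: 503 · 991 = 498473.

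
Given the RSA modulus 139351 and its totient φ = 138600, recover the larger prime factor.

421

φ(n) = (p−1)(q−1) = n − (p+q) + 1, so p + q = 139351 − 138600 + 1 = 752.
p and q are the roots of t² − 752t + 139351 = 0.
Discriminant: 752² − 4·139351 = 565504 − 557404 = 8100; √8100 = 90.
q = (752 − 90)/2 = 331, p = (752 + 90)/2 = 421.
Check: 331 · 421 = 139351.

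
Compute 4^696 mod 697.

324

4^1 ≡ 4 (mod 697)
4^2 ≡ 4^2 = 16 ≡ 16 (mod 697)
4^4 ≡ 16^2 = 256 ≡ 256 (mod 697)
4^8 ≡ 256^2 = 65536 ≡ 18 (mod 697)
4^16 ≡ 18^2 = 324 ≡ 324 (mod 697)
4^32 ≡ 324^2 = 104976 ≡ 426 (mod 697)
4^64 ≡ 426^2 = 181476 ≡ 256 (mod 697)
4^128 ≡ 256^2 = 65536 ≡ 18 (mod 697)
4^256 ≡ 18^2 = 324 ≡ 324 (mod 697)
4^512 ≡ 324^2 = 104976 ≡ 426 (mod 697)
696 = 512 + 128 + 32 + 16 + 8 in binary powers of 2.
So 4^696 ≡ 426 · 18 · 426 · 324 · 18 ≡ 324 (mod 697).
Since 324 ≠ 1, base 4 is a Fermat witness: 697 is composite.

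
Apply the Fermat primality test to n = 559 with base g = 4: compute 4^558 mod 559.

4^1 ≡ 4 (mod 559)
4^2 ≡ 4^2 = 16 ≡ 16 (mod 559)
4^4 ≡ 16^2 = 256 ≡ 256 (mod 559)
4^8 ≡ 256^2 = 65536 ≡ 133 (mod 559)
4^16 ≡ 133^2 = 17689 ≡ 360 (mod 559)
4^32 ≡ 360^2 = 129600 ≡ 471 (mod 559)
4^64 ≡ 471^2 = 221841 ≡ 477 (mod 559)
4^128 ≡ 477^2 = 227529 ≡ 16 (mod 559)
4^256 ≡ 16^2 = 256 ≡ 256 (mod 559)
4^512 ≡ 256^2 = 65536 ≡ 133 (mod 559)
558 = 512 + 32 + 8 + 4 + 2 in binary powers of 2.
So 4^558 ≡ 133 · 471 · 133 · 256 · 16 ≡ 508 (mod 559).
Since 508 ≠ 1, base 4 is a Fermat witness: 559 is composite.

508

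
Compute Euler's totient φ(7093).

6880

Factor: 7093 = 41 · 173.
φ(7093) = (41−1) · (173−1) = 40 · 172 = 6880.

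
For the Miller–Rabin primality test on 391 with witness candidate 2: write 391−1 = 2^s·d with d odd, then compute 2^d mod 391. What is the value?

391 − 1 = 390 = 2^1 · 195, so d = 195.
2^1 ≡ 2 (mod 391)
2^2 ≡ 2^2 = 4 ≡ 4 (mod 391)
2^4 ≡ 4^2 = 16 ≡ 16 (mod 391)
2^8 ≡ 16^2 = 256 ≡ 256 (mod 391)
2^16 ≡ 256^2 = 65536 ≡ 239 (mod 391)
2^32 ≡ 239^2 = 57121 ≡ 35 (mod 391)
2^64 ≡ 35^2 = 1225 ≡ 52 (mod 391)
2^128 ≡ 52^2 = 2704 ≡ 358 (mod 391)
195 = 128 + 64 + 2 + 1 in binary powers of 2.
So 2^195 ≡ 358 · 52 · 4 · 2 ≡ 348 (mod 391).
Squaring chain: 348; never reaches −1, so base 2 is a Miller–Rabin witness that 391 is composite.

348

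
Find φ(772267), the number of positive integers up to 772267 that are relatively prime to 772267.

Factor: 772267 = 71 · 73 · 149.
φ(772267) = (71−1) · (73−1) · (149−1) = 70 · 72 · 148 = 745920.

745920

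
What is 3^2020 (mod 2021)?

253

3^1 ≡ 3 (mod 2021)
3^2 ≡ 3^2 = 9 ≡ 9 (mod 2021)
3^4 ≡ 9^2 = 81 ≡ 81 (mod 2021)
3^8 ≡ 81^2 = 6561 ≡ 498 (mod 2021)
3^16 ≡ 498^2 = 248004 ≡ 1442 (mod 2021)
3^32 ≡ 1442^2 = 2079364 ≡ 1776 (mod 2021)
3^64 ≡ 1776^2 = 3154176 ≡ 1416 (mod 2021)
3^128 ≡ 1416^2 = 2005056 ≡ 224 (mod 2021)
3^256 ≡ 224^2 = 50176 ≡ 1672 (mod 2021)
3^512 ≡ 1672^2 = 2795584 ≡ 541 (mod 2021)
3^1024 ≡ 541^2 = 292681 ≡ 1657 (mod 2021)
2020 = 1024 + 512 + 256 + 128 + 64 + 32 + 4 in binary powers of 2.
So 3^2020 ≡ 1657 · 541 · 1672 · 224 · 1416 · 1776 · 81 ≡ 253 (mod 2021).
Since 253 ≠ 1, base 3 is a Fermat witness: 2021 is composite.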